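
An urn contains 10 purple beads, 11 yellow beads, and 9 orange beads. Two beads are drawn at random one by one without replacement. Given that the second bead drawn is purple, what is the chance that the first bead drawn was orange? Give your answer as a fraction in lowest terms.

9/29

P(first=orange and the second bead drawn is purple) = (9/30)·(10/29) = 3/29.
P(the second bead drawn is purple) = Σ over first color = 3/29 + 11/87 + 3/29 = 1/3.
By Bayes, P(first=orange | the second bead drawn is purple) = 3/29 / 1/3 = 9/29 ≈ 0.3103.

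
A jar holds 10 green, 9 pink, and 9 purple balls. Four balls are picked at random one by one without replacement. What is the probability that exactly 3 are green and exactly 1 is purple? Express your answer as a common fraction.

Unordered draws without replacement: count favorable combinations over C(28,4).
Favorable = C(10,3) · C(9,0) · C(9,1) = 1080; total = C(28,4) = 20475.
P = 1080/20475 = 24/455 ≈ 0.0527.

24/455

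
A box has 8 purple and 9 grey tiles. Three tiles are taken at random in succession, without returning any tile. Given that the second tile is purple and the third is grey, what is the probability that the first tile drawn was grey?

P(first=grey and the second tile is purple and the third is grey) = (9/17)·(8/16)·(8/15) = 12/85.
P(E) = Σ over first color = 21/170 + 12/85 = 9/34.
By Bayes, P(first=grey | E) = 12/85 / 9/34 = 8/15 ≈ 0.5333.

8/15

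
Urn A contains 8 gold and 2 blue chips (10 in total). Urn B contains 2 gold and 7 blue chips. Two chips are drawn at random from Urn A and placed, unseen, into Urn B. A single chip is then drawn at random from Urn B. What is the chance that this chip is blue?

37/55

Condition on how many of the transferred chips are blue (from Urn A: 2 blue of 10; then Urn B has 11 total).
  0 blue: C(2,0)C(8,2)/C(10,2) = 28/45; then P = 7/11
  1 blue: C(2,1)C(8,1)/C(10,2) = 16/45; then P = 8/11
  2 blue: C(2,2)C(8,0)/C(10,2) = 1/45; then P = 9/11
P(blue from Urn B) = 37/55 ≈ 0.6727.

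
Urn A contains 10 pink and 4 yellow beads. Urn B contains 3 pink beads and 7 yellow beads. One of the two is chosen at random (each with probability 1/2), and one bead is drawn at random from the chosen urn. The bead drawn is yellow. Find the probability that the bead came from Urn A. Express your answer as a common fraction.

20/69

P(yellow | Urn A) = 2/7; P(yellow | Urn B) = 7/10.
P(yellow) = 1/2·2/7 + 1/2·7/10 = 69/140.
By Bayes' rule, P(Urn A | yellow) = 1/7 / 69/140 = 20/69 ≈ 0.2899.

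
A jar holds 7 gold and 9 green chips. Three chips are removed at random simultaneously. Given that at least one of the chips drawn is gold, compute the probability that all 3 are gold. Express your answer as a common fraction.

5/68

P(all 3 gold) = C(7,3)/C(16,3) = 1/16; P(at least one gold) = 1 − C(9,3)/C(16,3) = 17/20.
Since 'all 3 gold' ⊆ 'at least one gold', P(all 3 | at least one) = 1/16 / 17/20 = 5/68 ≈ 0.0735.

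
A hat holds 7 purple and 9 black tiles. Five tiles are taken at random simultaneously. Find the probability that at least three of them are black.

33/52

Sum the hypergeometric tail for j = 3,…,5 black tiles.
Favorable = C(9,3)·C(7,2) + C(9,4)·C(7,1) + C(9,5)·C(7,0) = 2772; total = C(16,5) = 4368.
P = 2772/4368 = 33/52 ≈ 0.6346.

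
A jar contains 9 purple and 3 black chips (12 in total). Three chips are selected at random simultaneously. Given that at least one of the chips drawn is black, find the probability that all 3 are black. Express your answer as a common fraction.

1/136

P(all 3 black) = C(3,3)/C(12,3) = 1/220; P(at least one black) = 1 − C(9,3)/C(12,3) = 34/55.
Since 'all 3 black' ⊆ 'at least one black', P(all 3 | at least one) = 1/220 / 34/55 = 1/136 ≈ 0.0074.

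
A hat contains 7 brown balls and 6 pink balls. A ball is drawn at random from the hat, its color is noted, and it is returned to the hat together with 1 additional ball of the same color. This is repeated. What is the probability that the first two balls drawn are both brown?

4/13

After a brown draw the hat holds 8 brown out of 14.
P = (7/13)·(8/14) = 4/13 ≈ 0.3077.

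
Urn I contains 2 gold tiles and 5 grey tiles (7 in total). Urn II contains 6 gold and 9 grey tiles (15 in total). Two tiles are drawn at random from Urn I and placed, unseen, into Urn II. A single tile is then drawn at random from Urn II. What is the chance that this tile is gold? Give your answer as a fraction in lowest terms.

Condition on how many of the transferred tiles are gold (from Urn I: 2 gold of 7; then Urn II has 17 total).
  0 gold: C(2,0)C(5,2)/C(7,2) = 10/21; then P = 6/17
  1 gold: C(2,1)C(5,1)/C(7,2) = 10/21; then P = 7/17
  2 gold: C(2,2)C(5,0)/C(7,2) = 1/21; then P = 8/17
P(gold from Urn II) = 46/119 ≈ 0.3866.

46/119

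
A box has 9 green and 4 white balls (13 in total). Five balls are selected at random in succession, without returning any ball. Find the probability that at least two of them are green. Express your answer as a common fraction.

Sum the hypergeometric tail for j = 2,…,5 green balls.
Favorable = C(9,2)·C(4,3) + C(9,3)·C(4,2) + C(9,4)·C(4,1) + C(9,5)·C(4,0) = 1278; total = C(13,5) = 1287.
P = 1278/1287 = 142/143 ≈ 0.9930.

142/143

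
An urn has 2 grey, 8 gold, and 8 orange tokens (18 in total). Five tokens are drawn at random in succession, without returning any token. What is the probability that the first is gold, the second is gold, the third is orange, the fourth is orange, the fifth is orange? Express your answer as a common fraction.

Multiply the conditional probability of each draw in order, without replacement, so each draw removes one from its color and from the total.
P = (8/18) · (7/17) · (8/16) · (7/15) · (6/14) = 14/765 ≈ 0.0183.

14/765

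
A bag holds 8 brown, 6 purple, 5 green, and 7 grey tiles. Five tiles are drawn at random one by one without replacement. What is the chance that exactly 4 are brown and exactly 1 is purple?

21/3289

Unordered draws without replacement: count favorable combinations over C(26,5).
Favorable = C(8,4) · C(6,1) · C(5,0) · C(7,0) = 420; total = C(26,5) = 65780.
P = 420/65780 = 21/3289 ≈ 0.0064.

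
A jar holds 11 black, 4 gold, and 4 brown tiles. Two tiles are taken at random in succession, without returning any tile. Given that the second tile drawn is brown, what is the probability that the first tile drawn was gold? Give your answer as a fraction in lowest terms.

P(first=gold and the second tile drawn is brown) = (4/19)·(4/18) = 8/171.
P(the second tile drawn is brown) = Σ over first color = 22/171 + 8/171 + 2/57 = 4/19.
By Bayes, P(first=gold | the second tile drawn is brown) = 8/171 / 4/19 = 2/9 ≈ 0.2222.

2/9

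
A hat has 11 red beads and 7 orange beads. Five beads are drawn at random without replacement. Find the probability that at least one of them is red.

Use the complement: P(at least one red) = 1 − P(no red).
P(none) = C(7,5)/C(18,5) = 21/8568.
So P = 1 − 21/8568 = 407/408 ≈ 0.9975.

407/408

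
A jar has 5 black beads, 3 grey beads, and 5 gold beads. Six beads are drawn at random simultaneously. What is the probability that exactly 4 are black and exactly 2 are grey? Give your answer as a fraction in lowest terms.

5/572

Unordered draws without replacement: count favorable combinations over C(13,6).
Favorable = C(5,4) · C(3,2) · C(5,0) = 15; total = C(13,6) = 1716.
P = 15/1716 = 5/572 ≈ 0.0087.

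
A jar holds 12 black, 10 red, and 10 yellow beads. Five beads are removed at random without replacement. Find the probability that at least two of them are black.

Sum the hypergeometric tail for j = 2,…,5 black beads.
Favorable = C(12,2)·C(20,3) + C(12,3)·C(20,2) + C(12,4)·C(20,1) + C(12,5)·C(20,0) = 127732; total = C(32,5) = 201376.
P = 127732/201376 = 31933/50344 ≈ 0.6343.

31933/50344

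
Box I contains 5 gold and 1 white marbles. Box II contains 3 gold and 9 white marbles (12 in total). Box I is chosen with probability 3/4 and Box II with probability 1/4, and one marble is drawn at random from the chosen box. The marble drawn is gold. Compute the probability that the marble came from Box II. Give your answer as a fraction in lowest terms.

1/11

P(gold | Box I) = 5/6; P(gold | Box II) = 1/4.
P(gold) = 3/4·5/6 + 1/4·1/4 = 11/16.
By Bayes' rule, P(Box II | gold) = 1/16 / 11/16 = 1/11 ≈ 0.0909.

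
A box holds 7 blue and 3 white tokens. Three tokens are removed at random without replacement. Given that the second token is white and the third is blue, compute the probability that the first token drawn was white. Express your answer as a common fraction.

1/4

P(first=white and the second token is white and the third is blue) = (3/10)·(2/9)·(7/8) = 7/120.
P(E) = Σ over first color = 7/40 + 7/120 = 7/30.
By Bayes, P(first=white | E) = 7/120 / 7/30 = 1/4 ≈ 0.2500.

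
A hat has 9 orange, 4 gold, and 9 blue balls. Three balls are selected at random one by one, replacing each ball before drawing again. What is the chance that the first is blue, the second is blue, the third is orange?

Multiply the conditional probability of each draw in order, with replacement (the composition resets each draw).
P = (9/22) · (9/22) · (9/22) = 729/10648 ≈ 0.0685.

729/10648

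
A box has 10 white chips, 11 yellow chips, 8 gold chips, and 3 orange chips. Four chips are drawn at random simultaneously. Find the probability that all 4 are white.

21/3596

Unordered draws without replacement: count favorable combinations over C(32,4).
Favorable = C(10,4) · C(11,0) · C(8,0) · C(3,0) = 210; total = C(32,4) = 35960.
P = 210/35960 = 21/3596 ≈ 0.0058.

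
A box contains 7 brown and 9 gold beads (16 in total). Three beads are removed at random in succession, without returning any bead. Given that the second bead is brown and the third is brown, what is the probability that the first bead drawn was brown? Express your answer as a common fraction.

5/14

P(first=brown and the second bead is brown and the third is brown) = (7/16)·(6/15)·(5/14) = 1/16.
P(E) = Σ over first color = 1/16 + 9/80 = 7/40.
By Bayes, P(first=brown | E) = 1/16 / 7/40 = 5/14 ≈ 0.3571.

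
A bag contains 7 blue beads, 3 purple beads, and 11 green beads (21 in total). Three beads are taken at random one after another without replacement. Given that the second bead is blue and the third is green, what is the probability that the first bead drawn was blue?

P(first=blue and the second bead is blue and the third is green) = (7/21)·(6/20)·(11/19) = 11/190.
P(E) = Σ over first color = 11/190 + 11/380 + 11/114 = 11/60.
By Bayes, P(first=blue | E) = 11/190 / 11/60 = 6/19 ≈ 0.3158.

6/19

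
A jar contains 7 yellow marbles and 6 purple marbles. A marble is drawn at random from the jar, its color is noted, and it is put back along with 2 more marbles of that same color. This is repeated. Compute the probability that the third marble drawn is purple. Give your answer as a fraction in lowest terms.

Sum over the four possibilities for the first two draws (purple/not-purple each), tracking how the purple count and total change by +2 per draw.
P(third is purple) = 6/13 ≈ 0.4615. (In a Pólya urn every draw has the same marginal probability 6/13.)

6/13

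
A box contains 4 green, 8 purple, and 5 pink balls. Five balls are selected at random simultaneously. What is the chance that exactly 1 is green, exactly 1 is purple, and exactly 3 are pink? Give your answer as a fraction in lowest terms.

Unordered draws without replacement: count favorable combinations over C(17,5).
Favorable = C(4,1) · C(8,1) · C(5,3) = 320; total = C(17,5) = 6188.
P = 320/6188 = 80/1547 ≈ 0.0517.

80/1547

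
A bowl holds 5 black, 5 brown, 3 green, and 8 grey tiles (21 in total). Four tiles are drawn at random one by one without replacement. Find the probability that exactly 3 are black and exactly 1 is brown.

Unordered draws without replacement: count favorable combinations over C(21,4).
Favorable = C(5,3) · C(5,1) · C(3,0) · C(8,0) = 50; total = C(21,4) = 5985.
P = 50/5985 = 10/1197 ≈ 0.0084.

10/1197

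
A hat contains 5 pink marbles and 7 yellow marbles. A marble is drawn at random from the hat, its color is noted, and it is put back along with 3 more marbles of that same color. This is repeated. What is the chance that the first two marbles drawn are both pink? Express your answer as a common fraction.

2/9

After a pink draw the hat holds 8 pink out of 15.
P = (5/12)·(8/15) = 2/9 ≈ 0.2222.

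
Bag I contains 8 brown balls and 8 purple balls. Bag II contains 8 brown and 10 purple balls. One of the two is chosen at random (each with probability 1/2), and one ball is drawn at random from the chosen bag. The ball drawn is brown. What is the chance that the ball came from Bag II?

P(brown | Bag I) = 1/2; P(brown | Bag II) = 4/9.
P(brown) = 1/2·1/2 + 1/2·4/9 = 17/36.
By Bayes' rule, P(Bag II | brown) = 2/9 / 17/36 = 8/17 ≈ 0.4706.

8/17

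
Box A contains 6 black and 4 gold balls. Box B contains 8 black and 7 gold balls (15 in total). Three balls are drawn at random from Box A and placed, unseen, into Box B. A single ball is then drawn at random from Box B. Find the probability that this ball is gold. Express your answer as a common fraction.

Condition on how many of the transferred balls are gold (from Box A: 4 gold of 10; then Box B has 18 total).
  0 gold: C(4,0)C(6,3)/C(10,3) = 1/6; then P = 7/18
  1 gold: C(4,1)C(6,2)/C(10,3) = 1/2; then P = 8/18
  2 gold: C(4,2)C(6,1)/C(10,3) = 3/10; then P = 9/18
  3 gold: C(4,3)C(6,0)/C(10,3) = 1/30; then P = 10/18
P(gold from Box B) = 41/90 ≈ 0.4556.

41/90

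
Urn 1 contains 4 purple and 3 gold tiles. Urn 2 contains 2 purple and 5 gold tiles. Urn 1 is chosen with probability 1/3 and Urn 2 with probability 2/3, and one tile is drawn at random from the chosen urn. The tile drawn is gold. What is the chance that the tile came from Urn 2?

P(gold | Urn 1) = 3/7; P(gold | Urn 2) = 5/7.
P(gold) = 1/3·3/7 + 2/3·5/7 = 13/21.
By Bayes' rule, P(Urn 2 | gold) = 10/21 / 13/21 = 10/13 ≈ 0.7692.

10/13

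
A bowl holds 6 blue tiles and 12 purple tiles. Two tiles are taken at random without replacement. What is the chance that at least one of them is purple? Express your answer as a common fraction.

46/51

Use the complement: P(at least one purple) = 1 − P(no purple).
P(none) = C(6,2)/C(18,2) = 15/153.
So P = 1 − 15/153 = 46/51 ≈ 0.9020.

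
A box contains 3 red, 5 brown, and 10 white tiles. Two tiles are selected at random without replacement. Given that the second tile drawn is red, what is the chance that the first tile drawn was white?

10/17

P(first=white and the second tile drawn is red) = (10/18)·(3/17) = 5/51.
P(the second tile drawn is red) = Σ over first color = 1/51 + 5/102 + 5/51 = 1/6.
By Bayes, P(first=white | the second tile drawn is red) = 5/51 / 1/6 = 10/17 ≈ 0.5882.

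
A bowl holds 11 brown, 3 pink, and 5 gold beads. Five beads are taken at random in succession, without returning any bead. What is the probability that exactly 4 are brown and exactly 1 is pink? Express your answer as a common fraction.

55/646

Unordered draws without replacement: count favorable combinations over C(19,5).
Favorable = C(11,4) · C(3,1) · C(5,0) = 990; total = C(19,5) = 11628.
P = 990/11628 = 55/646 ≈ 0.0851.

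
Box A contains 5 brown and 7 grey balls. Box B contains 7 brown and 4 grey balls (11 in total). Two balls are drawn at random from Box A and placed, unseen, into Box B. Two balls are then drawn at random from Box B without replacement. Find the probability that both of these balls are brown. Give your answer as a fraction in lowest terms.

Condition on how many of the transferred balls are brown (from Box A: 5 brown of 12; then Box B has 13 total).
  0 brown: C(5,0)C(7,2)/C(12,2) = 7/22; then P = C(7,2)/C(13,2) = 7/26
  1 brown: C(5,1)C(7,1)/C(12,2) = 35/66; then P = C(8,2)/C(13,2) = 14/39
  2 brown: C(5,2)C(7,0)/C(12,2) = 5/33; then P = C(9,2)/C(13,2) = 6/13
P(both brown) = 137/396 ≈ 0.3460.

137/396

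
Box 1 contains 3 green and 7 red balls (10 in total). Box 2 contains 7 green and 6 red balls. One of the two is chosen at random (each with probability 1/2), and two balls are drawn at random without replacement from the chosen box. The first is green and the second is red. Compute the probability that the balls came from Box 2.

15/28

P(E | Box 1) = 7/30; P(E | Box 2) = 7/26.
P(E) = 1/2·7/30 + 1/2·7/26 = 49/195.
By Bayes' rule, P(Box 2 | E) = 7/52 / 49/195 = 15/28 ≈ 0.5357.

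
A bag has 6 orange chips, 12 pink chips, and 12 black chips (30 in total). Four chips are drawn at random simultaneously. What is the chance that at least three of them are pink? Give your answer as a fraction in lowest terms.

33/203

Sum the hypergeometric tail for j = 3,…,4 pink chips.
Favorable = C(12,3)·C(18,1) + C(12,4)·C(18,0) = 4455; total = C(30,4) = 27405.
P = 4455/27405 = 33/203 ≈ 0.1626.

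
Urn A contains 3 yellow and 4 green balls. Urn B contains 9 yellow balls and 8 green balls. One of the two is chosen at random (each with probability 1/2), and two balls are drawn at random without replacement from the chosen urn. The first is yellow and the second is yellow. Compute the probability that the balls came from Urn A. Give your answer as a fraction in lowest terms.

34/97

P(E | Urn A) = 1/7; P(E | Urn B) = 9/34.
P(E) = 1/2·1/7 + 1/2·9/34 = 97/476.
By Bayes' rule, P(Urn A | E) = 1/14 / 97/476 = 34/97 ≈ 0.3505.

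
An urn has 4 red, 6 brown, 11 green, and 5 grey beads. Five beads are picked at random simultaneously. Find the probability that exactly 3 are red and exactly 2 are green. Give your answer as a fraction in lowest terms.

Unordered draws without replacement: count favorable combinations over C(26,5).
Favorable = C(4,3) · C(6,0) · C(11,2) · C(5,0) = 220; total = C(26,5) = 65780.
P = 220/65780 = 1/299 ≈ 0.0033.

1/299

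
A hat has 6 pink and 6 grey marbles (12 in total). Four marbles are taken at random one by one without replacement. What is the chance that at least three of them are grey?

3/11

Sum the hypergeometric tail for j = 3,…,4 grey marbles.
Favorable = C(6,3)·C(6,1) + C(6,4)·C(6,0) = 135; total = C(12,4) = 495.
P = 135/495 = 3/11 ≈ 0.2727.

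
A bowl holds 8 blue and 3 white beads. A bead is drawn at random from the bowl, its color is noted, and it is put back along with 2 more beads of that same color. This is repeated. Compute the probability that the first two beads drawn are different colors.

Either blue then white, or white then blue; after the first draw the total is 13.
P = (8/11)·(3/13) + (3/11)·(8/13) = 48/143 ≈ 0.3357.

48/143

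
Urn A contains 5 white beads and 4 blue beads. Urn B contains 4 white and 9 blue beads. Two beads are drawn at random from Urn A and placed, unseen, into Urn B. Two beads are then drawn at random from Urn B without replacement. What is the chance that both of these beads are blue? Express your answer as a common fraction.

53/126

Condition on how many of the transferred beads are blue (from Urn A: 4 blue of 9; then Urn B has 15 total).
  0 blue: C(4,0)C(5,2)/C(9,2) = 5/18; then P = C(9,2)/C(15,2) = 12/35
  1 blue: C(4,1)C(5,1)/C(9,2) = 5/9; then P = C(10,2)/C(15,2) = 3/7
  2 blue: C(4,2)C(5,0)/C(9,2) = 1/6; then P = C(11,2)/C(15,2) = 11/21
P(both blue) = 53/126 ≈ 0.4206.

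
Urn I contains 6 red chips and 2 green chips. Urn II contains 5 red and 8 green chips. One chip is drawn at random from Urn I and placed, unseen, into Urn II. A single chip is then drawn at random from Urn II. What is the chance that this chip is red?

Condition on how many of the transferred chips are red (from Urn I: 6 red of 8; then Urn II has 14 total).
  0 red: C(6,0)C(2,1)/C(8,1) = 1/4; then P = 5/14
  1 red: C(6,1)C(2,0)/C(8,1) = 3/4; then P = 6/14
P(red from Urn II) = 23/56 ≈ 0.4107.

23/56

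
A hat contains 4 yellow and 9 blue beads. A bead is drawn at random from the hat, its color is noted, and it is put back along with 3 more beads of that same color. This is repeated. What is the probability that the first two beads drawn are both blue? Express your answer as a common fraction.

27/52

After a blue draw the hat holds 12 blue out of 16.
P = (9/13)·(12/16) = 27/52 ≈ 0.5192.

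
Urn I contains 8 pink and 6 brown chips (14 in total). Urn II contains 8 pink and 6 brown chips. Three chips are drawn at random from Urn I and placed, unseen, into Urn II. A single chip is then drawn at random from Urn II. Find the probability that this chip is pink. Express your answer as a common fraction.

4/7

Condition on how many of the transferred chips are pink (from Urn I: 8 pink of 14; then Urn II has 17 total).
  0 pink: C(8,0)C(6,3)/C(14,3) = 5/91; then P = 8/17
  1 pink: C(8,1)C(6,2)/C(14,3) = 30/91; then P = 9/17
  2 pink: C(8,2)C(6,1)/C(14,3) = 6/13; then P = 10/17
  3 pink: C(8,3)C(6,0)/C(14,3) = 2/13; then P = 11/17
P(pink from Urn II) = 4/7 ≈ 0.5714.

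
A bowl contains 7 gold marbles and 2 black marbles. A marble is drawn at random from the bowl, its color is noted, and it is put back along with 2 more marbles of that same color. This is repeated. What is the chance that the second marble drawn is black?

Condition on the first draw. If first is black (prob 2/9), second-black has prob (4)/(11); if not (prob 7/9), it has prob 2/(11).
P = (2/9)·(4/11) + (7/9)·(2/11) = 2/9 ≈ 0.2222.

2/9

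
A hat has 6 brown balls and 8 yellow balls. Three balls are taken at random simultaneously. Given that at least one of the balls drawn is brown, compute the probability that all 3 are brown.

5/77

P(all 3 brown) = C(6,3)/C(14,3) = 5/91; P(at least one brown) = 1 − C(8,3)/C(14,3) = 11/13.
Since 'all 3 brown' ⊆ 'at least one brown', P(all 3 | at least one) = 5/91 / 11/13 = 5/77 ≈ 0.0649.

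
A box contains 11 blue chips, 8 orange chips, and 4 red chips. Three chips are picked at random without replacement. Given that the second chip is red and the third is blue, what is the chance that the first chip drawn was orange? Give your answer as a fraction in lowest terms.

P(first=orange and the second chip is red and the third is blue) = (8/23)·(4/22)·(11/21) = 16/483.
P(E) = Σ over first color = 20/483 + 16/483 + 2/161 = 2/23.
By Bayes, P(first=orange | E) = 16/483 / 2/23 = 8/21 ≈ 0.3810.

8/21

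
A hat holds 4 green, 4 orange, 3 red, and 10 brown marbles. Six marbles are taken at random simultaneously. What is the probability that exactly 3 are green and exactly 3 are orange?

2/6783

Unordered draws without replacement: count favorable combinations over C(21,6).
Favorable = C(4,3) · C(4,3) · C(3,0) · C(10,0) = 16; total = C(21,6) = 54264.
P = 16/54264 = 2/6783 ≈ 0.0003.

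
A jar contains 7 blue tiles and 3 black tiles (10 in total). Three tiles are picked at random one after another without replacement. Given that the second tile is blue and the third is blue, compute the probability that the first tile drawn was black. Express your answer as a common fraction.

P(first=black and the second tile is blue and the third is blue) = (3/10)·(7/9)·(6/8) = 7/40.
P(E) = Σ over first color = 7/24 + 7/40 = 7/15.
By Bayes, P(first=black | E) = 7/40 / 7/15 = 3/8 ≈ 0.3750.

3/8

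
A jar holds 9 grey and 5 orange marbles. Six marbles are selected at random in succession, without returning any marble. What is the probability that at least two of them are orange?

109/143

Sum the hypergeometric tail for j = 2,…,5 orange marbles.
Favorable = C(5,2)·C(9,4) + C(5,3)·C(9,3) + C(5,4)·C(9,2) + C(5,5)·C(9,1) = 2289; total = C(14,6) = 3003.
P = 2289/3003 = 109/143 ≈ 0.7622.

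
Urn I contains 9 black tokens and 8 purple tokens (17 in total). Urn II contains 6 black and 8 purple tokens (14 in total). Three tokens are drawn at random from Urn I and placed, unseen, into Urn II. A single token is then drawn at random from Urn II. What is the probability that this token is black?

Condition on how many of the transferred tokens are black (from Urn I: 9 black of 17; then Urn II has 17 total).
  0 black: C(9,0)C(8,3)/C(17,3) = 7/85; then P = 6/17
  1 black: C(9,1)C(8,2)/C(17,3) = 63/170; then P = 7/17
  2 black: C(9,2)C(8,1)/C(17,3) = 36/85; then P = 8/17
  3 black: C(9,3)C(8,0)/C(17,3) = 21/170; then P = 9/17
P(black from Urn II) = 129/289 ≈ 0.4464.

129/289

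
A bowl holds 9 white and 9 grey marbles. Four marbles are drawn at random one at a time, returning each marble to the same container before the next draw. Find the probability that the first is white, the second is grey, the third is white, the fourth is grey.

Multiply the conditional probability of each draw in order, with replacement (the composition resets each draw).
P = (9/18) · (9/18) · (9/18) · (9/18) = 1/16 ≈ 0.0625.

1/16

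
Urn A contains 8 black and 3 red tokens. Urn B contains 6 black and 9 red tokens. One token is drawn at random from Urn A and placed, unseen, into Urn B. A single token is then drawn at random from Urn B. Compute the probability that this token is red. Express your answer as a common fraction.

Condition on how many of the transferred tokens are red (from Urn A: 3 red of 11; then Urn B has 16 total).
  0 red: C(3,0)C(8,1)/C(11,1) = 8/11; then P = 9/16
  1 red: C(3,1)C(8,0)/C(11,1) = 3/11; then P = 10/16
P(red from Urn B) = 51/88 ≈ 0.5795.

51/88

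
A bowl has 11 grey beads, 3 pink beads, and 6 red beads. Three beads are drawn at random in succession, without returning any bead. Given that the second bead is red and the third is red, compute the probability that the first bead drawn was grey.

P(first=grey and the second bead is red and the third is red) = (11/20)·(6/19)·(5/18) = 11/228.
P(E) = Σ over first color = 11/228 + 1/76 + 1/57 = 3/38.
By Bayes, P(first=grey | E) = 11/228 / 3/38 = 11/18 ≈ 0.6111.

11/18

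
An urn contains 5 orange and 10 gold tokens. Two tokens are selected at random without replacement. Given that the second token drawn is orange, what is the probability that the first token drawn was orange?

2/7

P(first=orange and the second token drawn is orange) = (5/15)·(4/14) = 2/21.
P(the second token drawn is orange) = Σ over first color = 2/21 + 5/21 = 1/3.
By Bayes, P(first=orange | the second token drawn is orange) = 2/21 / 1/3 = 2/7 ≈ 0.2857.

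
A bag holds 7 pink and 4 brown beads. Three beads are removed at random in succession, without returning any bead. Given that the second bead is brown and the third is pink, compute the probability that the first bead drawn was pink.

2/3

P(first=pink and the second bead is brown and the third is pink) = (7/11)·(4/10)·(6/9) = 28/165.
P(E) = Σ over first color = 28/165 + 14/165 = 14/55.
By Bayes, P(first=pink | E) = 28/165 / 14/55 = 2/3 ≈ 0.6667.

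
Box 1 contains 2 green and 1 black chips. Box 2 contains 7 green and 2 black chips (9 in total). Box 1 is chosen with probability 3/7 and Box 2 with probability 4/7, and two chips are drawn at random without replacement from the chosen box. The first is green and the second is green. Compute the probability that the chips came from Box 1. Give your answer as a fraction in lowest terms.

3/10

P(E | Box 1) = 1/3; P(E | Box 2) = 7/12.
P(E) = 3/7·1/3 + 4/7·7/12 = 10/21.
By Bayes' rule, P(Box 1 | E) = 1/7 / 10/21 = 3/10 ≈ 0.3000.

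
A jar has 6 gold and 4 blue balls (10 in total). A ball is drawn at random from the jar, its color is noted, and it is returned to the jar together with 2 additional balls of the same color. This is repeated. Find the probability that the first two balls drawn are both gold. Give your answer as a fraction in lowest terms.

After a gold draw the jar holds 8 gold out of 12.
P = (6/10)·(8/12) = 2/5 ≈ 0.4000.

2/5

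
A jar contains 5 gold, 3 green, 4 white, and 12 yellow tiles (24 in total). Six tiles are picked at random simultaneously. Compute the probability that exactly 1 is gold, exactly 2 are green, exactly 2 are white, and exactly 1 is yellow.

270/33649

Unordered draws without replacement: count favorable combinations over C(24,6).
Favorable = C(5,1) · C(3,2) · C(4,2) · C(12,1) = 1080; total = C(24,6) = 134596.
P = 1080/134596 = 270/33649 ≈ 0.0080.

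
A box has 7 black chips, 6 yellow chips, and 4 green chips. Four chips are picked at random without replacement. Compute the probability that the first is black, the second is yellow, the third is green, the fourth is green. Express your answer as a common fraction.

3/340

Multiply the conditional probability of each draw in order, without replacement, so each draw removes one from its color and from the total.
P = (7/17) · (6/16) · (4/15) · (3/14) = 3/340 ≈ 0.0088.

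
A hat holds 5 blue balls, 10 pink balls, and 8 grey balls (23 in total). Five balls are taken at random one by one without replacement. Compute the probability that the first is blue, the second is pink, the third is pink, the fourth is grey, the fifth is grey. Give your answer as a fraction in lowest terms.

30/4807

Multiply the conditional probability of each draw in order, without replacement, so each draw removes one from its color and from the total.
P = (5/23) · (10/22) · (9/21) · (8/20) · (7/19) = 30/4807 ≈ 0.0062.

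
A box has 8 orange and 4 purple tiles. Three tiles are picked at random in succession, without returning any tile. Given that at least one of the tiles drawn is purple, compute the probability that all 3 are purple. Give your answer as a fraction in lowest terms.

P(all 3 purple) = C(4,3)/C(12,3) = 1/55; P(at least one purple) = 1 − C(8,3)/C(12,3) = 41/55.
Since 'all 3 purple' ⊆ 'at least one purple', P(all 3 | at least one) = 1/55 / 41/55 = 1/41 ≈ 0.0244.

1/41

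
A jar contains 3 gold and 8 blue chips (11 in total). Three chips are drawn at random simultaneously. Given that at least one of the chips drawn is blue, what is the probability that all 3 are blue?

P(all 3 blue) = C(8,3)/C(11,3) = 56/165; P(at least one blue) = 1 − C(3,3)/C(11,3) = 164/165.
Since 'all 3 blue' ⊆ 'at least one blue', P(all 3 | at least one) = 56/165 / 164/165 = 14/41 ≈ 0.3415.

14/41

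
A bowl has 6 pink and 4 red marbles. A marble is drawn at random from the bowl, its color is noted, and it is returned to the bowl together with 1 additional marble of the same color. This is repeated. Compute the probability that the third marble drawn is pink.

3/5

Sum over the four possibilities for the first two draws (pink/not-pink each), tracking how the pink count and total change by +1 per draw.
P(third is pink) = 3/5 ≈ 0.6000. (In a Pólya urn every draw has the same marginal probability 6/10.)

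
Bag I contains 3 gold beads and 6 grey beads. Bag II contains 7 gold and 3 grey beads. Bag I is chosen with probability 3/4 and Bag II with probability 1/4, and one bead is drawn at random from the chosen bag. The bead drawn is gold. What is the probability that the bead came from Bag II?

P(gold | Bag I) = 1/3; P(gold | Bag II) = 7/10.
P(gold) = 3/4·1/3 + 1/4·7/10 = 17/40.
By Bayes' rule, P(Bag II | gold) = 7/40 / 17/40 = 7/17 ≈ 0.4118.

7/17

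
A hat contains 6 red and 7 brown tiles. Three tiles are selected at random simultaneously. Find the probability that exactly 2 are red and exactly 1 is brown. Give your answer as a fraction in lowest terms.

Unordered draws without replacement: count favorable combinations over C(13,3).
Favorable = C(6,2) · C(7,1) = 105; total = C(13,3) = 286.
P = 105/286 = 105/286 ≈ 0.3671.

105/286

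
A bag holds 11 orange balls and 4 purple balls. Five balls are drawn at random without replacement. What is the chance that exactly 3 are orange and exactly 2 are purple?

30/91

Unordered draws without replacement: count favorable combinations over C(15,5).
Favorable = C(11,3) · C(4,2) = 990; total = C(15,5) = 3003.
P = 990/3003 = 30/91 ≈ 0.3297.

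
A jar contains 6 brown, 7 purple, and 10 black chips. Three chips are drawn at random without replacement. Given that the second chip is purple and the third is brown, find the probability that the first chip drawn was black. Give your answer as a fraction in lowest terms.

10/21

P(first=black and the second chip is purple and the third is brown) = (10/23)·(7/22)·(6/21) = 10/253.
P(E) = Σ over first color = 5/253 + 6/253 + 10/253 = 21/253.
By Bayes, P(first=black | E) = 10/253 / 21/253 = 10/21 ≈ 0.4762.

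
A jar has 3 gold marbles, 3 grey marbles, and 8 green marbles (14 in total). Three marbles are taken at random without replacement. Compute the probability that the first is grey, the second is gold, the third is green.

3/91

Multiply the conditional probability of each draw in order, without replacement, so each draw removes one from its color and from the total.
P = (3/14) · (3/13) · (8/12) = 3/91 ≈ 0.0330.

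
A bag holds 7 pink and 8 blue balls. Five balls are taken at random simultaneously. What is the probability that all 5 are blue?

8/429

Unordered draws without replacement: count favorable combinations over C(15,5).
Favorable = C(7,0) · C(8,5) = 56; total = C(15,5) = 3003.
P = 56/3003 = 8/429 ≈ 0.0186.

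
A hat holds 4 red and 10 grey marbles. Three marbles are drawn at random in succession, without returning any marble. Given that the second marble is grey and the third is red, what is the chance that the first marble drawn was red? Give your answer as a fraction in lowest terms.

1/4

P(first=red and the second marble is grey and the third is red) = (4/14)·(10/13)·(3/12) = 5/91.
P(E) = Σ over first color = 5/91 + 15/91 = 20/91.
By Bayes, P(first=red | E) = 5/91 / 20/91 = 1/4 ≈ 0.2500.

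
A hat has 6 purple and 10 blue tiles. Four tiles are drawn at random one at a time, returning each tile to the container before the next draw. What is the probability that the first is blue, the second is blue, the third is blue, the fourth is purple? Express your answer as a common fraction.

Multiply the conditional probability of each draw in order, with replacement (the composition resets each draw).
P = (10/16) · (10/16) · (10/16) · (6/16) = 375/4096 ≈ 0.0916.

375/4096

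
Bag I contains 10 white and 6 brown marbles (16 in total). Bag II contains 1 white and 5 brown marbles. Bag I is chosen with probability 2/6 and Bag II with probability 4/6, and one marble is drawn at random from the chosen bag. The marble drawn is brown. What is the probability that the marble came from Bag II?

P(brown | Bag I) = 3/8; P(brown | Bag II) = 5/6.
P(brown) = 1/3·3/8 + 2/3·5/6 = 49/72.
By Bayes' rule, P(Bag II | brown) = 5/9 / 49/72 = 40/49 ≈ 0.8163.

40/49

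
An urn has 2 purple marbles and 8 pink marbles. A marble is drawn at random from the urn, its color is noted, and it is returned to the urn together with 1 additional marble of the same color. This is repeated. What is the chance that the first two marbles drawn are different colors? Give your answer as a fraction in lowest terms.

16/55

Either pink then purple, or purple then pink; after the first draw the total is 11.
P = (8/10)·(2/11) + (2/10)·(8/11) = 16/55 ≈ 0.2909.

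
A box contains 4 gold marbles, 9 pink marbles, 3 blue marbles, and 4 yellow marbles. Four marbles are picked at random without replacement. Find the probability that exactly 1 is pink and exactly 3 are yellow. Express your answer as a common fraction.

12/1615

Unordered draws without replacement: count favorable combinations over C(20,4).
Favorable = C(4,0) · C(9,1) · C(3,0) · C(4,3) = 36; total = C(20,4) = 4845.
P = 36/4845 = 12/1615 ≈ 0.0074.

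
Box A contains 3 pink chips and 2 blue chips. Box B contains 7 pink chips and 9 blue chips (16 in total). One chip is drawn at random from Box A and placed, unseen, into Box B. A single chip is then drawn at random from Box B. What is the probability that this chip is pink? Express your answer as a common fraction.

Condition on how many of the transferred chips are pink (from Box A: 3 pink of 5; then Box B has 17 total).
  0 pink: C(3,0)C(2,1)/C(5,1) = 2/5; then P = 7/17
  1 pink: C(3,1)C(2,0)/C(5,1) = 3/5; then P = 8/17
P(pink from Box B) = 38/85 ≈ 0.4471.

38/85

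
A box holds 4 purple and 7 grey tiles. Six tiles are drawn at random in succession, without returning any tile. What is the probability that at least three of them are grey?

Sum the hypergeometric tail for j = 3,…,6 grey tiles.
Favorable = C(7,3)·C(4,3) + C(7,4)·C(4,2) + C(7,5)·C(4,1) + C(7,6)·C(4,0) = 441; total = C(11,6) = 462.
P = 441/462 = 21/22 ≈ 0.9545.

21/22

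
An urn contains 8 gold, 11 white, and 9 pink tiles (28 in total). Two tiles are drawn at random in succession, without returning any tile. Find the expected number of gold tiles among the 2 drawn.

By linearity of expectation, E[X] = Σ P(draw i is gold); by symmetry each draw (even without replacement) has P(gold) = 8/28.
E[X] = 2 · 8/28 = 4/7 ≈ 0.5714.

4/7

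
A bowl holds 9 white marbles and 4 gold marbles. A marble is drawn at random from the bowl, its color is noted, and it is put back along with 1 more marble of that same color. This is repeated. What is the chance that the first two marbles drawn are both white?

After a white draw the bowl holds 10 white out of 14.
P = (9/13)·(10/14) = 45/91 ≈ 0.4945.

45/91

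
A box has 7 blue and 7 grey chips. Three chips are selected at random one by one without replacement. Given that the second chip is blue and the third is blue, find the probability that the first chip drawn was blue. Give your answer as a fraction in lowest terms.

5/12

P(first=blue and the second chip is blue and the third is blue) = (7/14)·(6/13)·(5/12) = 5/52.
P(E) = Σ over first color = 5/52 + 7/52 = 3/13.
By Bayes, P(first=blue | E) = 5/52 / 3/13 = 5/12 ≈ 0.4167.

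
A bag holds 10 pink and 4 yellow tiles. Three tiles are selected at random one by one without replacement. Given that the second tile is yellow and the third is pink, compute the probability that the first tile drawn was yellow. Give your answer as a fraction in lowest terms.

1/4

P(first=yellow and the second tile is yellow and the third is pink) = (4/14)·(3/13)·(10/12) = 5/91.
P(E) = Σ over first color = 15/91 + 5/91 = 20/91.
By Bayes, P(first=yellow | E) = 5/91 / 20/91 = 1/4 ≈ 0.2500.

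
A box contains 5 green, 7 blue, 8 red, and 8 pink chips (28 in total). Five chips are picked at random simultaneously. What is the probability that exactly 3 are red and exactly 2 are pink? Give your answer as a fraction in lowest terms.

Unordered draws without replacement: count favorable combinations over C(28,5).
Favorable = C(5,0) · C(7,0) · C(8,3) · C(8,2) = 1568; total = C(28,5) = 98280.
P = 1568/98280 = 28/1755 ≈ 0.0160.

28/1755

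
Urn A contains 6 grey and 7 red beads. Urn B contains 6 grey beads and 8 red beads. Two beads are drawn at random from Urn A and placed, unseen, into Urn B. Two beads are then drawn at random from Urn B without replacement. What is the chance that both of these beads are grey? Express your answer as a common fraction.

Condition on how many of the transferred beads are grey (from Urn A: 6 grey of 13; then Urn B has 16 total).
  0 grey: C(6,0)C(7,2)/C(13,2) = 7/26; then P = C(6,2)/C(16,2) = 1/8
  1 grey: C(6,1)C(7,1)/C(13,2) = 7/13; then P = C(7,2)/C(16,2) = 7/40
  2 grey: C(6,2)C(7,0)/C(13,2) = 5/26; then P = C(8,2)/C(16,2) = 7/30
P(both grey) = 539/3120 ≈ 0.1728.

539/3120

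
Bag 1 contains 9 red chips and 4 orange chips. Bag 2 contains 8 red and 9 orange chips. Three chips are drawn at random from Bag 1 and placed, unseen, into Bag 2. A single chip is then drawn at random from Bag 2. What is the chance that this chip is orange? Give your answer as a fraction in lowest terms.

Condition on how many of the transferred chips are orange (from Bag 1: 4 orange of 13; then Bag 2 has 20 total).
  0 orange: C(4,0)C(9,3)/C(13,3) = 42/143; then P = 9/20
  1 orange: C(4,1)C(9,2)/C(13,3) = 72/143; then P = 10/20
  2 orange: C(4,2)C(9,1)/C(13,3) = 27/143; then P = 11/20
  3 orange: C(4,3)C(9,0)/C(13,3) = 2/143; then P = 12/20
P(orange from Bag 2) = 129/260 ≈ 0.4962.

129/260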